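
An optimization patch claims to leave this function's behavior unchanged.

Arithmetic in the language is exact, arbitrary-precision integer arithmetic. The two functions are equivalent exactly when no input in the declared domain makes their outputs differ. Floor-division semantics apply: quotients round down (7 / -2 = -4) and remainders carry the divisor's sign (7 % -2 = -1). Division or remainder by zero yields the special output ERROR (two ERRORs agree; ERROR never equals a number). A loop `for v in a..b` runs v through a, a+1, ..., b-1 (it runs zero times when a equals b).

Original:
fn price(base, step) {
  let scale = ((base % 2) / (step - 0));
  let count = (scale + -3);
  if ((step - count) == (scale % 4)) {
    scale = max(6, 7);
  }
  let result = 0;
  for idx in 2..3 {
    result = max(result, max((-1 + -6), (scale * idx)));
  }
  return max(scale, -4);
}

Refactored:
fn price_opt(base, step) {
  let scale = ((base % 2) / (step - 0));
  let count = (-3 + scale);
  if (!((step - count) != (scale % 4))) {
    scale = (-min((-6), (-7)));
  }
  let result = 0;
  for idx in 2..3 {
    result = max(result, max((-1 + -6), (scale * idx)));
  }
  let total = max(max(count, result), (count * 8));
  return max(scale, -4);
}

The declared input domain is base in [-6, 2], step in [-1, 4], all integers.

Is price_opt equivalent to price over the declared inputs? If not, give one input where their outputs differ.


Behavior is preserved: although statement counts differ; and constant usage differs; and boolean connective usage differs; and arithmetic usage differs; and min/max/abs usage differs; and local variable names differ; and comparison usage differs, the outputs never diverge.
As a probe, take base=2, step=-1: price runs scale := 0 | count := -3 | ((step - count) == (scale % 4)): false | result := 0 | iter idx=2: | result := 0 | result 0; price_opt runs scale := 0 | count := -3 | (!((step - count) != (scale % 4))): false | result := 0 | iter idx=2: | result := 0 | total := 0 | result 0; both end at 0.
Across all 54 domain points the two functions coincide.
verdict: equivalent


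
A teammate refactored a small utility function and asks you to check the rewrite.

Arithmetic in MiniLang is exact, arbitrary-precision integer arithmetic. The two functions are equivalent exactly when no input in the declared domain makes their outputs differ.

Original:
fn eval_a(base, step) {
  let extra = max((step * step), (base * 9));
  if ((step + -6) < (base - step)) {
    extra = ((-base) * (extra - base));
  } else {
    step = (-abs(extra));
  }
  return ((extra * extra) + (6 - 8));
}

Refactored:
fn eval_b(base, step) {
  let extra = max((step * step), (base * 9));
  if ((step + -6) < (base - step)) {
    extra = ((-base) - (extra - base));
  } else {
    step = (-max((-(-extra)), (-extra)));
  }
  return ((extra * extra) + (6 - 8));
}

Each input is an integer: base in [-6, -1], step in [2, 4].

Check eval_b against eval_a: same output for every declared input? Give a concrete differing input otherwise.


These are not equivalent — on base=-1, step=2 the outputs split (23 vs 14).
eval_a: extra=4, then ((step + -6) < (base - step)) is true, then extra=5, then returns 23
eval_b: extra=4, then ((step + -6) < (base - step)) is true, then extra=-4, then returns 14
verdict: not equivalent; witness: base=-1, step=2


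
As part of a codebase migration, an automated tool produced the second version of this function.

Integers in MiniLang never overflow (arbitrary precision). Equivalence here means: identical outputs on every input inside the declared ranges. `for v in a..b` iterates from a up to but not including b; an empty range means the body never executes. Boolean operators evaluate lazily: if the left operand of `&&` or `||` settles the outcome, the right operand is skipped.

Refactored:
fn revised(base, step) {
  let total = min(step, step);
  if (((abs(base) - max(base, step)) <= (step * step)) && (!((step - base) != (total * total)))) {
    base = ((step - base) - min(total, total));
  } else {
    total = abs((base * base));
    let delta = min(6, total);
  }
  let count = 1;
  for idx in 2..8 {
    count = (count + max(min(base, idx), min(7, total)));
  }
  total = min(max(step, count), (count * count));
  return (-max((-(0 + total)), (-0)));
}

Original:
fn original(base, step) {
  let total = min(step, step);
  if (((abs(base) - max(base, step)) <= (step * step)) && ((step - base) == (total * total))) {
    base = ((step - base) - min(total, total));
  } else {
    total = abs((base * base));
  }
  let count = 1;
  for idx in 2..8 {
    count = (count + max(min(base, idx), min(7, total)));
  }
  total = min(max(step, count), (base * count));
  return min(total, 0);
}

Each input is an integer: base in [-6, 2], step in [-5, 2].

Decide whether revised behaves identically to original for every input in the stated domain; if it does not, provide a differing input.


Consider the input base=-6, step=-5.
original: total = -5; (((abs(base) - max(base, step)) <= (step * step)) && ((step - base) == (total * total))) -> false; total = 36; count = 1; [idx=2]; count = 8; [idx=3]; count = 15; [idx=4]; count = 22; [idx=5]; count = 29; [idx=6]; count = 36; [idx=7]; count = 43; total = -258; return -258
revised: total = -5; (((abs(base) - max(base, step)) <= (step * step)) && (!((step - base) != (total * total)))) -> false; total = 36; delta = 6; count = 1; [idx=2]; count = 8; [idx=3]; count = 15; [idx=4]; count = 22; [idx=5]; count = 29; [idx=6]; count = 36; [idx=7]; count = 43; total = 43; return 0
-258 and 0 differ, so these are not the same function on this domain.
verdict: not equivalent; witness: base=-6, step=-5


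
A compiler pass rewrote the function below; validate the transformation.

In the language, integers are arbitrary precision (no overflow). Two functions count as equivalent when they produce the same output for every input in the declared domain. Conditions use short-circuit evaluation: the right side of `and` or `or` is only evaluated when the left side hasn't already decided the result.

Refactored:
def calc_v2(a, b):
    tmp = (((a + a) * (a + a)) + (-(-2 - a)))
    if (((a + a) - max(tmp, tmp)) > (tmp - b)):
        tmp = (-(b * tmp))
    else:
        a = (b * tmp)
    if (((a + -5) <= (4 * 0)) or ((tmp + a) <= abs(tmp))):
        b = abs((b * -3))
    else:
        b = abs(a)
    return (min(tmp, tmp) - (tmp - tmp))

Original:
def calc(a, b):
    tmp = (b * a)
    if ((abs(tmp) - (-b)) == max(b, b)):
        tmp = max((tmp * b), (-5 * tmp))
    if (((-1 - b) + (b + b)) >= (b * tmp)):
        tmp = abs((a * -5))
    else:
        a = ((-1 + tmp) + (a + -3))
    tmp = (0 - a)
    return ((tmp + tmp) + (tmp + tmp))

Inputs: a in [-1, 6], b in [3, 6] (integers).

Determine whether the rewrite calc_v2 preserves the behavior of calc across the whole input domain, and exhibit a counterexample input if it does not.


The rewrite breaks on a=-1, b=3, where the results are 4 and 5.
calc: tmp := -3 | ((abs(tmp) - (-b)) == max(b, b)): false | (((-1 - b) + (b + b)) >= (b * tmp)): true | tmp := 5 | tmp := 1 | result 4
calc_v2: tmp := 5 | (((a + a) - max(tmp, tmp)) > (tmp - b)): false | a := 15 | (((a + -5) <= (4 * 0)) or ((tmp + a) <= abs(tmp))): false | b := 15 | result 5
verdict: not equivalent; witness: a=-1, b=3


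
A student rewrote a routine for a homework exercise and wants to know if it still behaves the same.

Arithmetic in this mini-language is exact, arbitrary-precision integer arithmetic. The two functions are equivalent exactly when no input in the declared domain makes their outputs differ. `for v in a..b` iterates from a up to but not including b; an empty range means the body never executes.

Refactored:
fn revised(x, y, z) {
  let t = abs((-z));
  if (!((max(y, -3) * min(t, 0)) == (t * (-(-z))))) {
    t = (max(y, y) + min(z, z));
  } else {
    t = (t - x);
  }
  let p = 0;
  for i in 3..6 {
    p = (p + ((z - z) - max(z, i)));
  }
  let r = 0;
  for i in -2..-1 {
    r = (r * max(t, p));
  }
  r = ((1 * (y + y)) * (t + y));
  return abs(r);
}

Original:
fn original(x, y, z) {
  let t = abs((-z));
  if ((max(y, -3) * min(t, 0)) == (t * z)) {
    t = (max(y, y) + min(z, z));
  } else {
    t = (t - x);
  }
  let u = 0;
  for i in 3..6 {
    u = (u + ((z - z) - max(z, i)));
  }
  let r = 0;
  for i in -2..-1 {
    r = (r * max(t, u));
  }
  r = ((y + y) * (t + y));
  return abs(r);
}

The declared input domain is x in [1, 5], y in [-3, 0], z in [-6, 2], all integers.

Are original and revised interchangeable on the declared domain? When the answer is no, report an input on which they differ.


Run the pair on x=1, y=-3, z=-6.
original: t := 6 | ((max(y, -3) * min(t, 0)) == (t * z)): false | t := 5 | u := 0 | iter i=3: | u := -3 | iter i=4: | u := -7 | iter i=5: | u := -12 | r := 0 | iter i=-2: | r := 0 | r := -12 | result 12
revised: t := 6 | (!((max(y, -3) * min(t, 0)) == (t * (-(-z))))): true | t := -9 | p := 0 | iter i=3: | p := -3 | iter i=4: | p := -7 | iter i=5: | p := -12 | r := 0 | iter i=-2: | r := 0 | r := 72 | result 72
12 != 72, so the rewrite changes behavior.
verdict: not equivalent; witness: x=1, y=-3, z=-6


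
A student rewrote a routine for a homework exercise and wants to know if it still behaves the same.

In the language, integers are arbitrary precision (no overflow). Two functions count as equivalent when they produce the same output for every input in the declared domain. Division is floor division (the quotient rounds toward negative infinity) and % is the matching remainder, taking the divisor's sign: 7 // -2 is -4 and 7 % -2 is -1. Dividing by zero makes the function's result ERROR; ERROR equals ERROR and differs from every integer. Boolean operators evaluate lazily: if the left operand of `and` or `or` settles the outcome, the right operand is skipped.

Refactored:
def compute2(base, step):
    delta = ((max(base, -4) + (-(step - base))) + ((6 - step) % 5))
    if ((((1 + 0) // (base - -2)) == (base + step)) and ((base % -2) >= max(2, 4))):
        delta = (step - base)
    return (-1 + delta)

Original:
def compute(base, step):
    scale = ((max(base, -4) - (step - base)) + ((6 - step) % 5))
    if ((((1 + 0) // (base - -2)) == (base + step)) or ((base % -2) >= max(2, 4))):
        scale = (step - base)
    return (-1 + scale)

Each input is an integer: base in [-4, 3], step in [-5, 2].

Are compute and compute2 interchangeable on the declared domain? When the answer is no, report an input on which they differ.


There is a counterexample at base=-3, step=2: 4 on one side, -5 on the other.
compute: scale becomes -4; next ((((1 + 0) // (base - -2)) == (base + step)) or ((base % -2) >= max(2, 4))) evaluates to true; next scale becomes 5; next final value 4
compute2: delta becomes -4; next ((((1 + 0) // (base - -2)) == (base + step)) and ((base % -2) >= max(2, 4))) evaluates to false; next final value -5
verdict: not equivalent; witness: base=-3, step=2


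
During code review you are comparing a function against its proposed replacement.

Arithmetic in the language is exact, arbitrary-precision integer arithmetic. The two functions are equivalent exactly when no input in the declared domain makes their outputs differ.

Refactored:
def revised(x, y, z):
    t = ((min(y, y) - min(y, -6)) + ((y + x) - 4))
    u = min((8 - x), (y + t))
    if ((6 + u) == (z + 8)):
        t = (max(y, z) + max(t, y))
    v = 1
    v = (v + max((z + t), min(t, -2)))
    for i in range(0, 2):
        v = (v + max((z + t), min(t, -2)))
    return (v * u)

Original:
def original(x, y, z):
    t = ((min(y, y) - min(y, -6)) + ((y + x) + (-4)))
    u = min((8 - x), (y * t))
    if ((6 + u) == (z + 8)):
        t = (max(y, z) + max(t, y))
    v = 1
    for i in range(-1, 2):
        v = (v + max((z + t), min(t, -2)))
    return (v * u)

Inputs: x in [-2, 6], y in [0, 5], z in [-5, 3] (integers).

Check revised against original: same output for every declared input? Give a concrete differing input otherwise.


Not equivalent: x=-2, y=1, z=-5 separates them (-10 vs -15).
original: t = 2; u = 2; ((6 + u) == (z + 8)) -> false; v = 1; [i=-1]; v = -1; [i=0]; v = -3; [i=1]; v = -5; return -10
revised: t = 2; u = 3; ((6 + u) == (z + 8)) -> false; v = 1; v = -1; [i=0]; v = -3; [i=1]; v = -5; return -15
verdict: not equivalent; witness: x=-2, y=1, z=-5


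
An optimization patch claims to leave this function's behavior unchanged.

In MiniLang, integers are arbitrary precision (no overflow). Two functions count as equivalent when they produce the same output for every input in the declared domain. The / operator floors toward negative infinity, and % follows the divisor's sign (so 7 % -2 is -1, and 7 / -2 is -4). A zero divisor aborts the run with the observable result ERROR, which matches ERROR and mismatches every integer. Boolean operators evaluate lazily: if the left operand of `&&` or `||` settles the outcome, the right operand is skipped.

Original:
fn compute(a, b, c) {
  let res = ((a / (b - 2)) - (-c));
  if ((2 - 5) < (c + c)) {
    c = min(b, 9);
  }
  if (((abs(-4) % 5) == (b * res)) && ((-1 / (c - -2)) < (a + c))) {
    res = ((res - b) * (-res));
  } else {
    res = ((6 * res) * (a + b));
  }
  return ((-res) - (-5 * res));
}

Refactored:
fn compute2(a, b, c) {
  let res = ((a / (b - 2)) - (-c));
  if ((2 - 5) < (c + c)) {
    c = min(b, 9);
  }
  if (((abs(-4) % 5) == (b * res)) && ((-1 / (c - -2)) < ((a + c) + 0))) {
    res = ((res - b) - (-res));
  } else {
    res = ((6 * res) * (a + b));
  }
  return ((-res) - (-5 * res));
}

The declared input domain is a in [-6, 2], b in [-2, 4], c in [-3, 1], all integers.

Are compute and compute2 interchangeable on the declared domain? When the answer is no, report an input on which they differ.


These are not equivalent — on a=0, b=4, c=1 the outputs split (12 vs -8).
compute: res = 1; ((2 - 5) < (c + c)) -> true; c = 4; (((abs(-4) % 5) == (b * res)) && ((-1 / (c - -2)) < (a + c))) -> true; res = 3; return 12
compute2: res = 1; ((2 - 5) < (c + c)) -> true; c = 4; (((abs(-4) % 5) == (b * res)) && ((-1 / (c - -2)) < ((a + c) + 0))) -> true; res = -2; return -8
verdict: not equivalent; witness: a=0, b=4, c=1


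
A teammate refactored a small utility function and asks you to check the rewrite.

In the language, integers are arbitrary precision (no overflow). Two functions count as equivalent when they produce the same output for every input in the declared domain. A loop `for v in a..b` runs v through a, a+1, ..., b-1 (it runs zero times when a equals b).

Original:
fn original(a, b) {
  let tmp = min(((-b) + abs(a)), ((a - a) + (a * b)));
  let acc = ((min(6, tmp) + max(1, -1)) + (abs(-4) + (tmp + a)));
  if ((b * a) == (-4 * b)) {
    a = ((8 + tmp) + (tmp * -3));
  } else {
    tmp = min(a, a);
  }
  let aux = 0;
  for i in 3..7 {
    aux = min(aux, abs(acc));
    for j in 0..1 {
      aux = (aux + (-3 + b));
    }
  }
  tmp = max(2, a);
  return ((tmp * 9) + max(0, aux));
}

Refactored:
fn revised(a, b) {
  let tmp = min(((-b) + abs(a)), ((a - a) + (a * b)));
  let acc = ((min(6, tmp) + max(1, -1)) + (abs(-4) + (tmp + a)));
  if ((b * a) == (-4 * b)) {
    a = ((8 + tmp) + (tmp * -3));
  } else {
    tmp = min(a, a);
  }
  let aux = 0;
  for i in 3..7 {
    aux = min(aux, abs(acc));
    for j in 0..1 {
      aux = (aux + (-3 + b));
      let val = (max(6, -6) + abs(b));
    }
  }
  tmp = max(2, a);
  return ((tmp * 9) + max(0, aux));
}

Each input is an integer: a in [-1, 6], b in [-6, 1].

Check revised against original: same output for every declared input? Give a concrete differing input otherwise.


Behavior is preserved: although local variable names differ; min/max/abs usage differs; arithmetic usage differs; statement counts differ; constant usage differs, the outputs never diverge.
Spot check at a=6, b=-5 — original: tmp becomes -30; next acc becomes -49; next ((b * a) == (-4 * b)) evaluates to false; next tmp becomes 6; next aux becomes 0; next at i=3:; next aux becomes 0; next at j=0:; next aux becomes -8; next at i=4:; next aux becomes -8; next at j=0:; next aux becomes -16; next at i=5:; next aux becomes -16; next at j=0:; next aux becomes -24; next at i=6:; next aux becomes -24; next at j=0:; next aux becomes -32; next tmp becomes 6; next final value 54. revised: tmp becomes -30; next acc becomes -49; next ((b * a) == (-4 * b)) evaluates to false; next tmp becomes 6; next aux becomes 0; next at i=3:; next aux becomes 0; next at j=0:; next aux becomes -8; next val becomes 11; next at i=4:; next aux becomes -8; next at j=0:; next aux becomes -16; next val becomes 11; next at i=5:; next aux becomes -16; next at j=0:; next aux becomes -24; next val becomes 11; next at i=6:; next aux becomes -24; next at j=0:; next aux becomes -32; next val becomes 11; next tmp becomes 6; next final value 54. Both give 54.
Checked all 64 inputs in the declared domain: the outputs agree on every one.
verdict: equivalent


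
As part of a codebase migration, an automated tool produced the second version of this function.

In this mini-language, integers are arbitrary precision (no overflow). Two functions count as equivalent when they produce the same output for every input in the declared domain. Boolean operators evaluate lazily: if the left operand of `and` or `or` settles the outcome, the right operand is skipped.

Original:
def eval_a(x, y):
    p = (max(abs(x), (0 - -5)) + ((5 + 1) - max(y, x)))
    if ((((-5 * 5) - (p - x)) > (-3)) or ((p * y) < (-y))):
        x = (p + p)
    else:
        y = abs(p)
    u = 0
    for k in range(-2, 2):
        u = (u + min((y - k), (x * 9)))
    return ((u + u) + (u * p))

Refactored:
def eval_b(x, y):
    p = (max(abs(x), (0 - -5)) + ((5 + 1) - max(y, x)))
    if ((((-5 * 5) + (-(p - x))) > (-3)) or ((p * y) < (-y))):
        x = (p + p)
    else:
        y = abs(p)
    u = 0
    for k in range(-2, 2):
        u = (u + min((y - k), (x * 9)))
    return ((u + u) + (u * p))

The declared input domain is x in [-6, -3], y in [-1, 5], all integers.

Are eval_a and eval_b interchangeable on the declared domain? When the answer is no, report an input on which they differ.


Equivalent — the differences include arithmetic usage differs, yet no declared input distinguishes the two.
As a probe, take x=-3, y=2: eval_a runs p=9, then ((((-5 * 5) - (p - x)) > (-3)) or ((p * y) < (-y))) is false, then y=9, then u=0, then (k=-2), then u=-27, then (k=-1), then u=-54, then (k=0), then u=-81, then (k=1), then u=-108, then returns -1188; eval_b runs p=9, then ((((-5 * 5) + (-(p - x))) > (-3)) or ((p * y) < (-y))) is false, then y=9, then u=0, then (k=-2), then u=-27, then (k=-1), then u=-54, then (k=0), then u=-81, then (k=1), then u=-108, then returns -1188; both end at -1188.
Sweeping the whole domain (28 inputs) finds no disagreement.
verdict: equivalent


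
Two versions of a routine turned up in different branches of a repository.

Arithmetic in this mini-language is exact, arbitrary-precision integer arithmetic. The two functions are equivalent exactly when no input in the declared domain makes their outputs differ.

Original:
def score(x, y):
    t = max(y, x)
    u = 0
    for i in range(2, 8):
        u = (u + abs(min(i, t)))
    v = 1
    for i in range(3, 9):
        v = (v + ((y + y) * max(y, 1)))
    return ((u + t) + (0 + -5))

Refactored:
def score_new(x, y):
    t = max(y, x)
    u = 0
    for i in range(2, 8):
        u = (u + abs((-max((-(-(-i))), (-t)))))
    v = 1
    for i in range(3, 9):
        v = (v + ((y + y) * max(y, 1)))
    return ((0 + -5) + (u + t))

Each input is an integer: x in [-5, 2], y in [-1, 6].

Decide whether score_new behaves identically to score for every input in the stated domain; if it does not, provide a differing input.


This is a faithful refactor — min/max/abs usage differs, but the computed results match everywhere.
One worked example (x=-3, y=0) — score: t := 0 | u := 0 | iter i=2: | u := 0 | iter i=3: | u := 0 | iter i=4: | u := 0 | iter i=5: | u := 0 | iter i=6: | u := 0 | iter i=7: | u := 0 | v := 1 | iter i=3: | v := 1 | iter i=4: | v := 1 | iter i=5: | v := 1 | iter i=6: | v := 1 | iter i=7: | v := 1 | iter i=8: | v := 1 | result -5; score_new: t := 0 | u := 0 | iter i=2: | u := 0 | iter i=3: | u := 0 | iter i=4: | u := 0 | iter i=5: | u := 0 | iter i=6: | u := 0 | iter i=7: | u := 0 | v := 1 | iter i=3: | v := 1 | iter i=4: | v := 1 | iter i=5: | v := 1 | iter i=6: | v := 1 | iter i=7: | v := 1 | iter i=8: | v := 1 | result -5; agreement on -5.
An exhaustive pass over the 64 declared inputs shows identical outputs.
verdict: equivalent


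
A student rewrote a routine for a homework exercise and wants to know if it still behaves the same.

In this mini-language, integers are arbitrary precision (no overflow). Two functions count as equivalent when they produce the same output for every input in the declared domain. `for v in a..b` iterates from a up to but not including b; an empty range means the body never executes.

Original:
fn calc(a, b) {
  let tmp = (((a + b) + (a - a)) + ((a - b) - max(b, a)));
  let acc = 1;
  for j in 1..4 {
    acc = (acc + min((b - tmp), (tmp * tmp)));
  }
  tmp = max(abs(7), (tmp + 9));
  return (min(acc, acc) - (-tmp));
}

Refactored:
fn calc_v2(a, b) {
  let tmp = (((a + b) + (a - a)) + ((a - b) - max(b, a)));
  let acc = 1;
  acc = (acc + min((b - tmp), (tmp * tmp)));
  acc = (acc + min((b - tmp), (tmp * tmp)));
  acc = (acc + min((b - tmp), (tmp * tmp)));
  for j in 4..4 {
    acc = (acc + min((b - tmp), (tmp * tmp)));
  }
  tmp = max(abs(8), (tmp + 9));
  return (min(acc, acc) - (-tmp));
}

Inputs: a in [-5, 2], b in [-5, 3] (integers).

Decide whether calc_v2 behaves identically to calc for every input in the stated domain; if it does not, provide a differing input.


There is a counterexample at a=-5, b=-5: 8 on one side, 9 on the other.
calc: tmp = -5; acc = 1; [j=1]; acc = 1; [j=2]; acc = 1; [j=3]; acc = 1; tmp = 7; return 8
calc_v2: tmp = -5; acc = 1; acc = 1; acc = 1; acc = 1; the j loop: no iterations; tmp = 8; return 9
verdict: not equivalent; witness: a=-5, b=-5


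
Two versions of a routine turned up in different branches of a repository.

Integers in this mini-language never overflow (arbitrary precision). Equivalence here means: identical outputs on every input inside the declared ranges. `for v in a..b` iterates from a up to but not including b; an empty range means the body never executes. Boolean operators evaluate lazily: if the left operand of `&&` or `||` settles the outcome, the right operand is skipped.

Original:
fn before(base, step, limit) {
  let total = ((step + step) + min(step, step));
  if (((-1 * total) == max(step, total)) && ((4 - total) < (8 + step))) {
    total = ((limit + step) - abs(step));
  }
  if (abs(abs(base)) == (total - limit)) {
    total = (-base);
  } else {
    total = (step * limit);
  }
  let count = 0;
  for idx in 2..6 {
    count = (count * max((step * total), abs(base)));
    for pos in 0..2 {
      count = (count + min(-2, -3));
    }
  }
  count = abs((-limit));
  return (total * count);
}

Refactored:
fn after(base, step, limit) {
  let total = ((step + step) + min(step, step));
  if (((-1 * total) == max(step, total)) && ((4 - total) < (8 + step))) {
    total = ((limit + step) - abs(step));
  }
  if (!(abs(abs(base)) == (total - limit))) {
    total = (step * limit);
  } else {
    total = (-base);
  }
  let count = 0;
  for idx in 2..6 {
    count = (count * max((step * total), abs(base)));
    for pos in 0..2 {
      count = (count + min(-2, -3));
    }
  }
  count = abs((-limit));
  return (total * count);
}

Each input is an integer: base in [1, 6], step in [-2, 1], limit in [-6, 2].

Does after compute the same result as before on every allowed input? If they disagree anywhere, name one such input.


Comparing the listings, the differences include: boolean connective usage differs.
Spot check at base=5, step=1, limit=-5 — before: total := 3 | (((-1 * total) == max(step, total)) && ((4 - total) < (8 + step))): false | (abs(abs(base)) == (total - limit)): false | total := -5 | count := 0 | iter idx=2: | count := 0 | iter pos=0: | count := -3 | iter pos=1: | count := -6 | iter idx=3: | count := -30 | iter pos=0: | count := -33 | iter pos=1: | count := -36 | iter idx=4: | count := -180 | iter pos=0: | count := -183 | iter pos=1: | count := -186 | iter idx=5: | count := -930 | iter pos=0: | count := -933 | iter pos=1: | count := -936 | count := 5 | result -25. after: total := 3 | (((-1 * total) == max(step, total)) && ((4 - total) < (8 + step))): false | (!(abs(abs(base)) == (total - limit))): true | total := -5 | count := 0 | iter idx=2: | count := 0 | iter pos=0: | count := -3 | iter pos=1: | count := -6 | iter idx=3: | count := -30 | iter pos=0: | count := -33 | iter pos=1: | count := -36 | iter idx=4: | count := -180 | iter pos=0: | count := -183 | iter pos=1: | count := -186 | iter idx=5: | count := -930 | iter pos=0: | count := -933 | iter pos=1: | count := -936 | count := 5 | result -25. Both give -25.
An exhaustive pass over the 216 declared inputs shows identical outputs.
verdict: equivalent


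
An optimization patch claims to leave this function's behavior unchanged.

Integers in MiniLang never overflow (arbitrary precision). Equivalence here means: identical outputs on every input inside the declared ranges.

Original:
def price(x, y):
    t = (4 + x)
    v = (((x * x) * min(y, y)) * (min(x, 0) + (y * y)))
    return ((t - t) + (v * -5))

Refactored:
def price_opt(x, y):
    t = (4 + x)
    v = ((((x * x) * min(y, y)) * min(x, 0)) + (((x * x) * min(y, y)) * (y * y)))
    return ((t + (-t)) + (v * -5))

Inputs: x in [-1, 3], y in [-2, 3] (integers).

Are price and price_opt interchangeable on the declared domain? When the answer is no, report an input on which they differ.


Side by side, the visible changes include: arithmetic usage differs, and min/max/abs usage differs.
One worked example (x=-1, y=-2) — price: t=3, then v=-6, then returns 30; price_opt: t=3, then v=-6, then returns 30; agreement on 30.
Every one of the 30 inputs gives matching results.
verdict: equivalent


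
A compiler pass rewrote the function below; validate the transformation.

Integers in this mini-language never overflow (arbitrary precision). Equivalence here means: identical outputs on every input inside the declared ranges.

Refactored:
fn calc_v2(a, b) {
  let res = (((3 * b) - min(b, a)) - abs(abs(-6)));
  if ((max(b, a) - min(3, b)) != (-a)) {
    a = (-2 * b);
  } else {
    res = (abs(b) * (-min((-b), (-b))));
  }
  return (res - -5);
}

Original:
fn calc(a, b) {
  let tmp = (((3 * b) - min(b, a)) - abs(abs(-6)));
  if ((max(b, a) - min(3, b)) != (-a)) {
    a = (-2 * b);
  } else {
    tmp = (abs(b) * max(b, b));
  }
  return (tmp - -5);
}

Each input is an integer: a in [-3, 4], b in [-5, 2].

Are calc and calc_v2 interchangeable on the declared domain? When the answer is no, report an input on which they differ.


Comparing the listings, the differences include: min/max/abs usage differs, and local variable names differ.
Tracing a=0, b=1: calc: tmp becomes -3; next ((max(b, a) - min(3, b)) != (-a)) evaluates to false; next tmp becomes 1; next final value 6 | calc_v2: res becomes -3; next ((max(b, a) - min(3, b)) != (-a)) evaluates to false; next res becomes 1; next final value 6 — matching result 6.
Sweeping the whole domain (64 inputs) finds no disagreement.
verdict: equivalent


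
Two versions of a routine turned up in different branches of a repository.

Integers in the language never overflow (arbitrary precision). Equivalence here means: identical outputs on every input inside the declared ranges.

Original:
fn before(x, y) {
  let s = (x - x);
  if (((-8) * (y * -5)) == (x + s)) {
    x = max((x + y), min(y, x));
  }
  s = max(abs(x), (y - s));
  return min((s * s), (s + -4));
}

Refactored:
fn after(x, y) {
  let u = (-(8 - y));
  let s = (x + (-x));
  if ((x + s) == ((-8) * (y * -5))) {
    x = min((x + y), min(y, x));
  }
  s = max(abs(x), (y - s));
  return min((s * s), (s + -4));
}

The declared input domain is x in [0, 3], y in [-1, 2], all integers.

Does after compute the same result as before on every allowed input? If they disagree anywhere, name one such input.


The one real change (`max((x + y), min(y, x))` became `min((x + y), min(y, x))`) has no effect anywhere in the declared ranges.
Spot check at x=0, y=-1 — before: s=0, then (((-8) * (y * -5)) == (x + s)) is false, then s=0, then returns -4. after: u=-9, then s=0, then ((x + s) == ((-8) * (y * -5))) is false, then s=0, then returns -4. Both give -4.
Every one of the 16 inputs gives matching results.
verdict: equivalent


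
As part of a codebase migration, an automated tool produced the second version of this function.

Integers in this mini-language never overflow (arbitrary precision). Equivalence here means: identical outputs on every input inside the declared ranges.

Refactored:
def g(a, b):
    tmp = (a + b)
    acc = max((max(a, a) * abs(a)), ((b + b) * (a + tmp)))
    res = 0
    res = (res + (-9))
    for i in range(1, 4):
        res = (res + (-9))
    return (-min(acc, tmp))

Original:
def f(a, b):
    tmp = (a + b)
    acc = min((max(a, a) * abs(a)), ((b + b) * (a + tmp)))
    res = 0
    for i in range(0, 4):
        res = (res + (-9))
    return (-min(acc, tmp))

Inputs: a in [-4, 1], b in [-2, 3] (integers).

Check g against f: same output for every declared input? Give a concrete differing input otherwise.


Evaluate both at a=-4, b=-2.
f: tmp := -6 | acc := -16 | res := 0 | iter i=0: | res := -9 | iter i=1: | res := -18 | iter i=2: | res := -27 | iter i=3: | res := -36 | result 16
g: tmp := -6 | acc := 40 | res := 0 | res := -9 | iter i=1: | res := -18 | iter i=2: | res := -27 | iter i=3: | res := -36 | result 6
16 against 6: the behavior changed.
verdict: not equivalent; witness: a=-4, b=-2


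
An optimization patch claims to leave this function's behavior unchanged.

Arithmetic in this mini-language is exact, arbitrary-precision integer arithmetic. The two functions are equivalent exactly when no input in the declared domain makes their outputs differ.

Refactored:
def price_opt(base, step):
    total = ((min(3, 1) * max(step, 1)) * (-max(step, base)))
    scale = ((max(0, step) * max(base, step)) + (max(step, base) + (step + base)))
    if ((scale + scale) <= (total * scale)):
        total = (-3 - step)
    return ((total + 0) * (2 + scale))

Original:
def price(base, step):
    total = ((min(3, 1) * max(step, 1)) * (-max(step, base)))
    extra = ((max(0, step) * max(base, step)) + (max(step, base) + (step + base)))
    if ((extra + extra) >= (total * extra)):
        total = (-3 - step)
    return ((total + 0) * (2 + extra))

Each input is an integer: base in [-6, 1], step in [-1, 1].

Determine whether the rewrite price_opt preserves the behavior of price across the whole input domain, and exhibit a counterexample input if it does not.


base=-6, step=-1 yields -6 from price but 12 from price_opt.
verdict: not equivalent; witness: base=-6, step=-1


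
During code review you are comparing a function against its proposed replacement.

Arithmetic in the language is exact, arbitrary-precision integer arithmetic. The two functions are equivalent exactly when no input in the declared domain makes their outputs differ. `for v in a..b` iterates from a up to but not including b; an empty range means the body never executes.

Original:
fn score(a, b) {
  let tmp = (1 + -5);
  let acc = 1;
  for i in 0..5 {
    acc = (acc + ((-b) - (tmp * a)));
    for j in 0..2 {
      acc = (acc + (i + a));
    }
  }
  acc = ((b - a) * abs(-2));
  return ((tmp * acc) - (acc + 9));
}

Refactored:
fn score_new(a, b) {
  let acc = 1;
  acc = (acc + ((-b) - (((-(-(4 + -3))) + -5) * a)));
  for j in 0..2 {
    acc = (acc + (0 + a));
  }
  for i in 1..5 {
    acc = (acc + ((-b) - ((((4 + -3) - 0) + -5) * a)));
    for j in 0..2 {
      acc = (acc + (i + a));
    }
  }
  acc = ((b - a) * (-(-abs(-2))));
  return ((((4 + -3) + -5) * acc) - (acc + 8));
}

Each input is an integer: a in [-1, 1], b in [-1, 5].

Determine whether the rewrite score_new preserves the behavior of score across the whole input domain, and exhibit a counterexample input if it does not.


These are not equivalent — on a=-1, b=-1 the outputs split (-9 vs -8).
score: tmp := -4 | acc := 1 | iter i=0: | acc := -2 | iter j=0: | acc := -3 | iter j=1: | acc := -4 | iter i=1: | acc := -7 | iter j=0: | acc := -7 | iter j=1: | acc := -7 | iter i=2: | acc := -10 | iter j=0: | acc := -9 | iter j=1: | acc := -8 | iter i=3: | acc := -11 | iter j=0: | acc := -9 | iter j=1: | acc := -7 | iter i=4: | acc := -10 | iter j=0: | acc := -7 | iter j=1: | acc := -4 | acc := 0 | result -9
score_new: acc := 1 | acc := -2 | iter j=0: | acc := -3 | iter j=1: | acc := -4 | iter i=1: | acc := -7 | iter j=0: | acc := -7 | iter j=1: | acc := -7 | iter i=2: | acc := -10 | iter j=0: | acc := -9 | iter j=1: | acc := -8 | iter i=3: | acc := -11 | iter j=0: | acc := -9 | iter j=1: | acc := -7 | iter i=4: | acc := -10 | iter j=0: | acc := -7 | iter j=1: | acc := -4 | acc := 0 | result -8
verdict: not equivalent; witness: a=-1, b=-1


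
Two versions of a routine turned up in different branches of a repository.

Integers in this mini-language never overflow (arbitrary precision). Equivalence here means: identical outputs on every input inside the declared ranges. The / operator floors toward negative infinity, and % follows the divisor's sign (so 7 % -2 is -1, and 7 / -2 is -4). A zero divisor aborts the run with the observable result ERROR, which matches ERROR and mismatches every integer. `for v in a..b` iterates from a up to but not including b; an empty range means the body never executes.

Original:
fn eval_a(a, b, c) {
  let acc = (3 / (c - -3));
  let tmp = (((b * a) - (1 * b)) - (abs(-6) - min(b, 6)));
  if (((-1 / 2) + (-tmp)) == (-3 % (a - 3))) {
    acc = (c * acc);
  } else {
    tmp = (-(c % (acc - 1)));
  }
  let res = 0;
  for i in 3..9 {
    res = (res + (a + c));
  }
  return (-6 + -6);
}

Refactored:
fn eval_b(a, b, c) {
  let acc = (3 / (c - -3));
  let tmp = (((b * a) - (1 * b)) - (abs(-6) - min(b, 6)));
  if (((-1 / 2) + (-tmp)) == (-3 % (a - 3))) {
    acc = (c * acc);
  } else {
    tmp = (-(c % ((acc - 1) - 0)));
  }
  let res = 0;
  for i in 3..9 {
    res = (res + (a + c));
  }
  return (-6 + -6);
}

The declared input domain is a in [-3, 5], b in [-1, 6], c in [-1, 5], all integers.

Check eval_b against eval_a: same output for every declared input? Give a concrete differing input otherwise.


Reading the diff, among the changes: arithmetic usage differs, constant usage differs.
Spot check at a=-3, b=6, c=1 — eval_a: acc=0, then tmp=-24, then (((-1 / 2) + (-tmp)) == (-3 % (a - 3))) is false, then tmp=0, then res=0, then (i=3), then res=-2, then (i=4), then res=-4, then (i=5), then res=-6, then (i=6), then res=-8, then (i=7), then res=-10, then (i=8), then res=-12, then returns -12. eval_b: acc=0, then tmp=-24, then (((-1 / 2) + (-tmp)) == (-3 % (a - 3))) is false, then tmp=0, then res=0, then (i=3), then res=-2, then (i=4), then res=-4, then (i=5), then res=-6, then (i=6), then res=-8, then (i=7), then res=-10, then (i=8), then res=-12, then returns -12. Both give -12.
An exhaustive pass over the 504 declared inputs shows identical outputs.
verdict: equivalent


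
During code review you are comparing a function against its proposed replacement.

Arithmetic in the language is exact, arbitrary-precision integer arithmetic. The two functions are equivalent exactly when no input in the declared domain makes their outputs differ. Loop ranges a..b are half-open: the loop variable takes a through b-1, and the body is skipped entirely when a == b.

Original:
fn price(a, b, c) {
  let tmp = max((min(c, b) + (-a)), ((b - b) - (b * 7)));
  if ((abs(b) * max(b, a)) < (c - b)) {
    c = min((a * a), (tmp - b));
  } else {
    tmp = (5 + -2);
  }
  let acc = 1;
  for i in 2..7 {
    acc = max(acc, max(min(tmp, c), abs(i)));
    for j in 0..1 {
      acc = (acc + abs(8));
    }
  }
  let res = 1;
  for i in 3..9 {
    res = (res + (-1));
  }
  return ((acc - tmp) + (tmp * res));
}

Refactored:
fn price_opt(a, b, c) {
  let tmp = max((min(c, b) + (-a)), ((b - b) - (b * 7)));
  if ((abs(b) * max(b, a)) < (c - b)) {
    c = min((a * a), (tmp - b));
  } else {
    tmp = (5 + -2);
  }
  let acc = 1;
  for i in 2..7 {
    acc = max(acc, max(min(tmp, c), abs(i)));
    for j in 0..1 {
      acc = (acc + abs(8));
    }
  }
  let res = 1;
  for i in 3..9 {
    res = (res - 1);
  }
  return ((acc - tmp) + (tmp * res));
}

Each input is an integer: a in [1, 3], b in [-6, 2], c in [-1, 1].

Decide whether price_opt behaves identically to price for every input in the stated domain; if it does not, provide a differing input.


Reading the diff, among the changes: arithmetic usage differs.
Tracing a=3, b=-4, c=-1: price: tmp := 28 | ((abs(b) * max(b, a)) < (c - b)): false | tmp := 3 | acc := 1 | iter i=2: | acc := 2 | iter j=0: | acc := 10 | iter i=3: | acc := 10 | iter j=0: | acc := 18 | iter i=4: | acc := 18 | iter j=0: | acc := 26 | iter i=5: | acc := 26 | iter j=0: | acc := 34 | iter i=6: | acc := 34 | iter j=0: | acc := 42 | res := 1 | iter i=3: | res := 0 | iter i=4: | res := -1 | iter i=5: | res := -2 | iter i=6: | res := -3 | iter i=7: | res := -4 | iter i=8: | res := -5 | result 24 | price_opt: tmp := 28 | ((abs(b) * max(b, a)) < (c - b)): false | tmp := 3 | acc := 1 | iter i=2: | acc := 2 | iter j=0: | acc := 10 | iter i=3: | acc := 10 | iter j=0: | acc := 18 | iter i=4: | acc := 18 | iter j=0: | acc := 26 | iter i=5: | acc := 26 | iter j=0: | acc := 34 | iter i=6: | acc := 34 | iter j=0: | acc := 42 | res := 1 | iter i=3: | res := 0 | iter i=4: | res := -1 | iter i=5: | res := -2 | iter i=6: | res := -3 | iter i=7: | res := -4 | iter i=8: | res := -5 | result 24 — matching result 24.
An exhaustive pass over the 81 declared inputs shows identical outputs.
verdict: equivalent


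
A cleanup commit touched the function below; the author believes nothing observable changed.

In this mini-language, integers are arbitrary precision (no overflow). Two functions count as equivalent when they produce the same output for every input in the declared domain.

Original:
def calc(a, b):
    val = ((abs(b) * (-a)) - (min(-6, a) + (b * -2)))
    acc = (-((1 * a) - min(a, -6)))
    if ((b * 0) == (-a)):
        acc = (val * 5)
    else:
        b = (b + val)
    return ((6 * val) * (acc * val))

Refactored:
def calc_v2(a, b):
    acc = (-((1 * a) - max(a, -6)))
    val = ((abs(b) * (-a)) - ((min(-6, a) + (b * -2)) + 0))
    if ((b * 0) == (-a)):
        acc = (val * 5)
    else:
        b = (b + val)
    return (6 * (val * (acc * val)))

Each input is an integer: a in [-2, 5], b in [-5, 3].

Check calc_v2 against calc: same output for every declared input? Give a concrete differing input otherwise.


Evaluate both at a=-2, b=-5.
calc: val=6, then acc=-4, then ((b * 0) == (-a)) is false, then b=1, then returns -864
calc_v2: acc=0, then val=6, then ((b * 0) == (-a)) is false, then b=1, then returns 0
-864 vs 0 — the two versions disagree here.
verdict: not equivalent; witness: a=-2, b=-5


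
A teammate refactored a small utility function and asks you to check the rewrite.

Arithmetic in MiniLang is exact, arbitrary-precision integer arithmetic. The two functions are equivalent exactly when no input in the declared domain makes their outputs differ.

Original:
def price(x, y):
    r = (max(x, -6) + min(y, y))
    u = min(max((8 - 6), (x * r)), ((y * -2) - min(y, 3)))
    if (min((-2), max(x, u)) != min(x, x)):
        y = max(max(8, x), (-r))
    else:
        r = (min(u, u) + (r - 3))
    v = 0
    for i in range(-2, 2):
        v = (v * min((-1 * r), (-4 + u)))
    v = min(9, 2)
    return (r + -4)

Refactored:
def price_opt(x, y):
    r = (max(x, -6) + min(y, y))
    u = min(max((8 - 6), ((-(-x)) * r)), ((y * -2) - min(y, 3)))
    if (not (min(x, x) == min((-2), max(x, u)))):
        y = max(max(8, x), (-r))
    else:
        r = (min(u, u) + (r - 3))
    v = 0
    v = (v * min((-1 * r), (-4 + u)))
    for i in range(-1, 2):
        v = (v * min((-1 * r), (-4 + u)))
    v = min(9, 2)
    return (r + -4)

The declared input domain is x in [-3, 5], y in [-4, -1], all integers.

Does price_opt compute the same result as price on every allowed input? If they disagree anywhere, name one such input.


Side by side, the visible changes include: min/max/abs usage differs, plus loop structure differs, plus statement counts differ, plus arithmetic usage differs, plus boolean connective usage differs, plus comparison usage differs, plus constant usage differs.
Tracing x=-2, y=-3: price: r=-5, then u=9, then (min((-2), max(x, u)) != min(x, x)) is false, then r=1, then v=0, then (i=-2), then v=0, then (i=-1), then v=0, then (i=0), then v=0, then (i=1), then v=0, then v=2, then returns -3 | price_opt: r=-5, then u=9, then (not (min(x, x) == min((-2), max(x, u)))) is false, then r=1, then v=0, then v=0, then (i=-1), then v=0, then (i=0), then v=0, then (i=1), then v=0, then v=2, then returns -3 — matching result -3.
Checked all 36 inputs in the declared domain: the outputs agree on every one.
verdict: equivalent
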